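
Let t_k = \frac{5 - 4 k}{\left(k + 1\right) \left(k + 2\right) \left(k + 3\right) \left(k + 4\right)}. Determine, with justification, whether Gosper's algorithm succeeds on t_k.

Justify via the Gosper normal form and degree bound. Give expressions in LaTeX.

Compute t_(k+1)/t_k: get (k + 1)*(4*k - 1)/((k + 5)*(4*k - 5)).
Normal form (A,B,C) = (k + 1, k + 5, k - 5/4).
f must satisfy (k + 1)·f(k+1) − (k + 4)·f(k) = k - 5/4.
Bound: deg f ≤ 3.
Solve for f: f(k) = -k*(k**2 + 6*k + 23)/24 (degree 3 ≤ 3).
Then R = B(k−1)f/C = -k*(k + 4)*(k**2 + 6*k + 23)/(6*(4*k - 5)), so s_k = R(k)·t_k = k*(k**2 + 6*k + 23)/(6*(k + 1)*(k + 2)*(k + 3)).
Check: Δs_k = (5 - 4*k)/(k**4 + 10*k**3 + 35*k**2 + 50*k + 24). ✓

Yes. s_k = \frac{k \left(k^{2} + 6 k + 23\right)}{6 \left(k + 1\right) \left(k + 2\right) \left(k + 3\right)}.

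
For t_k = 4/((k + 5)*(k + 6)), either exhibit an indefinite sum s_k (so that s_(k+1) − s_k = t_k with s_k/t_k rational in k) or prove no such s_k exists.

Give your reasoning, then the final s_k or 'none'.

The ratio is (k + 5)/(k + 7).
Gosper form: A/B · C(k+1)/C(k) with A=k + 5, B=k + 7, C=1.
f must satisfy (k + 5)·f(k+1) − (k + 6)·f(k) = 1.
deg f ≤ 1 (via 1,1,0).
Coefficient equations give f(k) = k/5.
Then R = B(k−1)f/C = k*(k + 6)/5, so s_k = R(k)·t_k = 4*k/(5*(k + 5)).
Verify: 4/(k**2 + 11*k + 30) matches t_k.

s_k = 4*k/(5*(k + 5))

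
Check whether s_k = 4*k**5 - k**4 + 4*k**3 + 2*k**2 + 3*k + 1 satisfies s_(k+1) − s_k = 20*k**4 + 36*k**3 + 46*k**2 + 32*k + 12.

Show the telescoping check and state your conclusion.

valid (s_(k+1) − s_k reduces to t_k)

s_(k+1) = 4*k**5 + 19*k**4 + 40*k**3 + 48*k**2 + 35*k + 13
s_(k+1) − s_k = 20*k**4 + 36*k**3 + 46*k**2 + 32*k + 12
(s_(k+1) − s_k) − t_k = 0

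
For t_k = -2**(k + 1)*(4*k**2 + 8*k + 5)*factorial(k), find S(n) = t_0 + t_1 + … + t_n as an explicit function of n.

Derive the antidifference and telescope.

r(k) = 2*(4*k**3 + 20*k**2 + 33*k + 17)/(4*k**2 + 8*k + 5) after simplifying.
Take A(k)=2*k + 2, B(k)=1, C(k)=k**2 + 2*k + 5/4.
f must satisfy (2*k + 2)·f(k+1) − (1)·f(k) = k**2 + 2*k + 5/4.
Degrees (1,0,2) ⇒ d ≤ 1.
Match coefficients ⇒ f(k) = (2*k + 1)/4.
Then R = B(k−1)f/C = (2*k + 1)/(4*k**2 + 8*k + 5), so s_k = R(k)·t_k = -2**(k + 1)*(2*k + 1)*factorial(k).
Δs = -2**(k + 1)*(4*k**2 + 8*k + 5)*factorial(k), as required.
Telescope: S(n) = s_(n+1) − s_(0) = -2**(n + 2)*(2*n + 3)*factorial(n + 1) − (-2) = -8*2**n*n**2*factorial(n) - 20*2**n*n*factorial(n) - 12*2**n*factorial(n) + 2.

S(n) = -8*2**n*n**2*factorial(n) - 20*2**n*n*factorial(n) - 12*2**n*factorial(n) + 2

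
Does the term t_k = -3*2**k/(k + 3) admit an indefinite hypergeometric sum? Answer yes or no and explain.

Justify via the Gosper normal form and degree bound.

No; the degree bound rules out any f.

r(k) = 2*(k + 3)/(k + 4) after simplifying.
Gosper form: A/B · C(k+1)/C(k) with A=2*k + 6, B=k + 4, C=1.
Key eq: (2*k + 6)·f(k+1) = (k + 3)·f(k) + (1).
From deg A=1, deg B=1, deg C=0: d=-1.
d = -1 < 0 ⇒ no nonzero polynomial f; not summable.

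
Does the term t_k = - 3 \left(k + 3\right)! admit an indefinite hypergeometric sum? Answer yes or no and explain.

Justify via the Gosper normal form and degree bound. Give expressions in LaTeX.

t_(k+1)/t_k = k + 4.
Normal form (A,B,C) = (k + 4, 1, 1).
Solve (k + 4)·f(k+1) − (1)·f(k) = 1.
Degrees (1,0,0) ⇒ d ≤ -1.
Negative degree bound (-1): no f exists, t_k not Gosper-summable.

No — key equation has no polynomial f.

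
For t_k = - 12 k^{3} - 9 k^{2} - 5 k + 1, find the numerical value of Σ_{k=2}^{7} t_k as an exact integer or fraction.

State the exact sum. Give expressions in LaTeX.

Step 1: r(k) = (12*k**3 + 45*k**2 + 59*k + 25)/(12*k**3 + 9*k**2 + 5*k - 1).
Take A(k)=1, B(k)=1, C(k)=k**3 + 3*k**2/4 + 5*k/12 - 1/12.
Set up (1)·f(k+1) − (1)·f(k) − (k**3 + 3*k**2/4 + 5*k/12 - 1/12) = 0.
Degrees (0,0,3) ⇒ d ≤ 4.
Match coefficients ⇒ f(k) = k*(3*k**3 - 3*k**2 + k - 2)/12.
Get s_k = R·t_k = k*(-3*k**3 + 3*k**2 - k + 2) with R(k) = B(k−1)f(k)/C(k) = k*(3*k**3 - 3*k**2 + k - 2)/(12*k**3 + 9*k**2 + 5*k - 1).
Check: Δs_k = -12*k**3 - 9*k**2 - 5*k + 1. ✓
Evaluate s at k=8 and k=2: -10800 and -24; difference -10776.

Σ = -10776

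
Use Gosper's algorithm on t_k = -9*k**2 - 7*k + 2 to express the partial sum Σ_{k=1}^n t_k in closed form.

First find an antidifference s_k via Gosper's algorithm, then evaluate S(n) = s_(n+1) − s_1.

S(n) = n*(-3*n**2 - 8*n - 3)

Step 1: r(k) = (9*k**2 + 25*k + 14)/(9*k**2 + 7*k - 2).
Gosper form: A/B · C(k+1)/C(k) with A=1, B=1, C=k**2 + 7*k/9 - 2/9.
Set up (1)·f(k+1) − (1)·f(k) − (k**2 + 7*k/9 - 2/9) = 0.
From deg A=0, deg B=0, deg C=2: d=3.
Solving with deg f ≤ 3: f(k) = k*(k + 1)*(3*k - 4)/9.
So s_k = (B(k−1)f/C)·t_k = (k*(3*k - 4)/(9*k - 2))·t_k = k*(-3*k**2 + k + 4).
Verify: -9*k**2 - 7*k + 2 matches t_k.
Σ_(k=1)^n t_k = s_(n+1) − s_(1) = (-3*n**3 - 8*n**2 - 3*n + 2) − (2), i.e. n*(-3*n**2 - 8*n - 3).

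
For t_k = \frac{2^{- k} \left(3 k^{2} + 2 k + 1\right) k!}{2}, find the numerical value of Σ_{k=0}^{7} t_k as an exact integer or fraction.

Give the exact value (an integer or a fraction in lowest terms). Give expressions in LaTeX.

Σ = 4093

r(k) = (k + 1)*(2*k + 3*(k + 1)**2 + 3)/(2*(3*k**2 + 2*k + 1)) after simplifying.
So A=k/2 + 1/2 and B=1, with C=k**2 + 2*k/3 + 1/3.
Solve (k/2 + 1/2)·f(k+1) − (1)·f(k) = k**2 + 2*k/3 + 1/3.
Bound: deg f ≤ 1.
A polynomial solution: f(k) = 2*(3*k + 2)/3.
So s_k = (B(k−1)f/C)·t_k = (2*(3*k + 2)/(3*k**2 + 2*k + 1))·t_k = (3*k + 2)*factorial(k)/2**k.
Δs = (3*k**2 + 2*k + 1)*factorial(k)/(2*2**k), as required.
Evaluate s at k=8 and k=0: 4095 and 2; difference 4093.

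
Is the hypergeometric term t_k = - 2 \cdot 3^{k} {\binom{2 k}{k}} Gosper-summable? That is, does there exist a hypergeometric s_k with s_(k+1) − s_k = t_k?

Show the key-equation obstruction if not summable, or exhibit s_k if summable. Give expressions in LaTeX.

Step 1: r(k) = 6*(2*k + 1)/(k + 1).
So A=12*k + 6 and B=k + 1, with C=1.
f must satisfy (12*k + 6)·f(k+1) − (k)·f(k) = 1.
From deg A=1, deg B=1, deg C=0: d=-1.
Bound -1 < 0, so the key equation has no polynomial solution.

No; the degree bound rules out any f.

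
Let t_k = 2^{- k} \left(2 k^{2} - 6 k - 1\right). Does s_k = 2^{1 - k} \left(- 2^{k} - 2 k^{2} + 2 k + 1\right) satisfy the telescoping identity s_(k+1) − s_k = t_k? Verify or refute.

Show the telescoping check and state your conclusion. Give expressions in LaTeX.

s_(k+1) = (-2**(k + 1) - 2*k**2 - 2*k + 1)/2**k
s_(k+1) − s_k = (2*k**2 - 6*k - 1)/2**k
(s_(k+1) − s_k) − t_k = 0

Valid: the claim telescopes to t_k.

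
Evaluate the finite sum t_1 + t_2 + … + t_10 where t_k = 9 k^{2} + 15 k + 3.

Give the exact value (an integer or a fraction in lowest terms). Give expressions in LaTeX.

Σ = 4320

The ratio is (3*k**2 + 11*k + 9)/(3*k**2 + 5*k + 1).
Normal form (A,B,C) = (1, 1, k**2 + 5*k/3 + 1/3).
f must satisfy (1)·f(k+1) − (1)·f(k) = k**2 + 5*k/3 + 1/3.
From deg A=0, deg B=0, deg C=2: d=3.
Coefficient equations give f(k) = k*(k**2 + k - 1)/3.
Certificate R = B(k−1)f/C = k*(k**2 + k - 1)/(3*k**2 + 5*k + 1) gives s_k = 3*k*(k**2 + k - 1).
Δs = 9*k**2 + 15*k + 3, as required.
Σ_(k=1)^(10) t_k = s_(11) − s_(1) = 4323 − (3) = 4320.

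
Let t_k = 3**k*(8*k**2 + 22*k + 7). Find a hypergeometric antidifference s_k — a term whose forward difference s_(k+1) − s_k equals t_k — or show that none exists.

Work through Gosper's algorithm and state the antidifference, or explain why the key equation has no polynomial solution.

Step 1: r(k) = 3*(8*k**2 + 38*k + 37)/(8*k**2 + 22*k + 7).
Factor: A=3; B=1; C=k**2 + 11*k/4 + 7/8.
f must satisfy (3)·f(k+1) − (1)·f(k) = k**2 + 11*k/4 + 7/8.
Bound: deg f ≤ 2.
Solve for f: f(k) = (4*k**2 - k - 1)/8 (degree 2 ≤ 2).
Get s_k = R·t_k = 3**k*(4*k**2 - k - 1) with R(k) = B(k−1)f(k)/C(k) = (4*k**2 - k - 1)/(8*k**2 + 22*k + 7).
Check: Δs_k = 3**k*(8*k**2 + 22*k + 7). ✓

s_k = 3**k*(4*k**2 - k - 1)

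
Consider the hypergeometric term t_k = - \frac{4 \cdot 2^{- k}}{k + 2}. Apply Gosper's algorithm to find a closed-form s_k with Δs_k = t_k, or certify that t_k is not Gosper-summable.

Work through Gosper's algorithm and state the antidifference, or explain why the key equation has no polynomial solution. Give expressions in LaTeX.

not Gosper-summable; s_k does not exist

r(k) = (k + 2)/(2*(k + 3)) after simplifying.
So A=k/2 + 1 and B=k + 3, with C=1.
Solve (k/2 + 1)·f(k+1) − (k + 2)·f(k) = 1.
d = -1 from the (1,1,0) case.
Bound -1 < 0, so the key equation has no polynomial solution.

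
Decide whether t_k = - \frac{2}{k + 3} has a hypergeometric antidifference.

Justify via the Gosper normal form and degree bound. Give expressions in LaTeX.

Ratio r(k) = (k + 3)/(k + 4).
Take A(k)=k + 3, B(k)=k + 4, C(k)=1.
Set up (k + 3)·f(k+1) − (k + 3)·f(k) − (1) = 0.
Bound: deg f ≤ 0.
Generic f = c0 gives residual -1; -1 = 0 cannot hold, so t_k is not Gosper-summable.

No. Not Gosper-summable.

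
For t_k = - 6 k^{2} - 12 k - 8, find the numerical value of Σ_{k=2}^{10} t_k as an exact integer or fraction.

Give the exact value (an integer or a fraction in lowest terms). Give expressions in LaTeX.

Σ = -3024

r(k) = (3*k**2 + 12*k + 13)/(3*k**2 + 6*k + 4) after simplifying.
Take A(k)=1, B(k)=1, C(k)=k**2 + 2*k + 4/3.
f must satisfy (1)·f(k+1) − (1)·f(k) = k**2 + 2*k + 4/3.
Bound: deg f ≤ 3.
Solving with deg f ≤ 3: f(k) = k*(2*k**2 + 3*k + 3)/6.
Get s_k = R·t_k = k*(-2*k**2 - 3*k - 3) with R(k) = B(k−1)f(k)/C(k) = k*(2*k**2 + 3*k + 3)/(2*(3*k**2 + 6*k + 4)).
Check: Δs_k = -6*k**2 - 12*k - 8. ✓
Σ_(k=2)^(10) t_k = s_(11) − s_(2) = -3058 − (-34) = -3024.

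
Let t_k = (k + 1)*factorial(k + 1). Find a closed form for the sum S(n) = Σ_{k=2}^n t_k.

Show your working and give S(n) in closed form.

Compute t_(k+1)/t_k: get (k + 2)**2/(k + 1).
Normal form (A,B,C) = (k + 2, 1, k + 1).
f must satisfy (k + 2)·f(k+1) − (1)·f(k) = k + 1.
d = 0 from the (1,0,1) case.
Match coefficients ⇒ f(k) = 1.
R(k) = B(k−1)·f(k)/C(k) = 1/(k + 1); s_k = R·t_k = factorial(k + 1).
Verify: (k + 1)*factorial(k + 1) matches t_k.
Telescope: S(n) = s_(n+1) − s_(2) = factorial(n + 2) − (6) = factorial(n + 2) - 6.

S(n) = factorial(n + 2) - 6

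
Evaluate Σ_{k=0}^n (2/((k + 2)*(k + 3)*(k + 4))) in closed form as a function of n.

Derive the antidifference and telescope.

S(n) = (n**2 + 7*n + 6)/(6*(n**2 + 7*n + 12))

t_(k+1)/t_k = (k + 2)/(k + 5).
A = k + 2, B = k + 5, C = 1.
Need (k + 2)·f(k+1) − (k + 4)·f(k) = 1.
deg f ≤ 2 (via 1,1,0).
A polynomial solution: f(k) = k*(k + 5)/12.
Then R = B(k−1)f/C = k*(k + 4)*(k + 5)/12, so s_k = R(k)·t_k = k*(k + 5)/(6*(k + 2)*(k + 3)).
Δs = 2/(k**3 + 9*k**2 + 26*k + 24), as required.
s_(n+1) = (n**2 + 7*n + 6)/(6*(n**2 + 7*n + 12)) and s_(0) = 0, so S(n) = (n**2 + 7*n + 6)/(6*(n**2 + 7*n + 12)).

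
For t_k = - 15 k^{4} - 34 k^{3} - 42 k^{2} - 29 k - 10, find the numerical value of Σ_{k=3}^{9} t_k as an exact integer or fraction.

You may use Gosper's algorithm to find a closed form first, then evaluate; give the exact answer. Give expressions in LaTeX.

Σ = -311332

Ratio r(k) = (15*k**4 + 94*k**3 + 234*k**2 + 275*k + 130)/(15*k**4 + 34*k**3 + 42*k**2 + 29*k + 10).
Take A(k)=1, B(k)=1, C(k)=k**4 + 34*k**3/15 + 14*k**2/5 + 29*k/15 + 2/3.
Key eq: (1)·f(k+1) = (1)·f(k) + (k**4 + 34*k**3/15 + 14*k**2/5 + 29*k/15 + 2/3).
Degrees (0,0,4) ⇒ d ≤ 5.
Coefficient equations give f(k) = k*(3*k**4 + k**3 + 2*k**2 + 2*k + 2)/15.
So s_k = (B(k−1)f/C)·t_k = (k*(3*k**4 + k**3 + 2*k**2 + 2*k + 2)/(15*k**4 + 34*k**3 + 42*k**2 + 29*k + 10))·t_k = k*(-3*k**4 - k**3 - 2*k**2 - 2*k - 2).
Check: Δs_k = -15*k**4 - 34*k**3 - 42*k**2 - 29*k - 10. ✓
Evaluate s at k=10 and k=3: -312220 and -888; difference -311332.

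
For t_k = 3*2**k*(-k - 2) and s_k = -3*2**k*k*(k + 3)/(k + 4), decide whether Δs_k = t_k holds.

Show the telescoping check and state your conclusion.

s_(k+1) = -6*2**k*(k + 1)*(k + 4)/(k + 5)
s_(k+1) − s_k = 3*2**k*(-k**3 - 10*k**2 - 33*k - 32)/(k**2 + 9*k + 20)
(s_(k+1) − s_k) − t_k = 3*2**k*(k**2 + 5*k + 8)/(k**2 + 9*k + 20)

Invalid: residual 3*2**k*(k**2 + 5*k + 8)/(k**2 + 9*k + 20) ≠ 0.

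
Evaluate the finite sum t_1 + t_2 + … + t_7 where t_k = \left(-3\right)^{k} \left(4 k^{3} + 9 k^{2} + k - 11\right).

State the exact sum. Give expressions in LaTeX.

Σ = -3241125

Compute t_(k+1)/t_k: get 3*(-4*k**3 - 21*k**2 - 31*k - 3)/(4*k**3 + 9*k**2 + k - 11).
So A=-3 and B=1, with C=k**3 + 9*k**2/4 + k/4 - 11/4.
Need (-3)·f(k+1) − (1)·f(k) = k**3 + 9*k**2/4 + k/4 - 11/4.
d = 3 from the (0,0,3) case.
Match coefficients ⇒ f(k) = -(k**3 - 2*k - 2)/4.
Get s_k = R·t_k = (-3)**k*(-k**3 + 2*k + 2) with R(k) = B(k−1)f(k)/C(k) = -(k**3 - 2*k - 2)/(4*k**3 + 9*k**2 + k - 11).
Verify: (-3)**k*(4*k**3 + 9*k**2 + k - 11) matches t_k.
Sum = s_(8) − s_(1); s_(8) = -3241134, s_(1) = -9 ⇒ -3241125.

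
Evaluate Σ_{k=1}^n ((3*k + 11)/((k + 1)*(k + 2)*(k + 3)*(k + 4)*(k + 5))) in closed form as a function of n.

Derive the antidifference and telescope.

The ratio is (k + 1)*(3*k + 14)/((k + 6)*(3*k + 11)).
Factor: A=k + 1; B=k + 6; C=k + 11/3.
Key eq: (k + 1)·f(k+1) = (k + 5)·f(k) + (k + 11/3).
d = 4 from the (1,1,1) case.
A polynomial solution: f(k) = k*(k + 3)*(k**2 + 7*k + 14)/24.
Certificate R = B(k−1)f/C = k*(k + 3)*(k + 5)*(k**2 + 7*k + 14)/(8*(3*k + 11)) gives s_k = k*(k**2 + 7*k + 14)/(8*(k**3 + 7*k**2 + 14*k + 8)).
Verify: (3*k + 11)/(k**5 + 15*k**4 + 85*k**3 + 225*k**2 + 274*k + 120) matches t_k.
Σ_(k=1)^n t_k = s_(n+1) − s_(1) = ((n**3 + 10*n**2 + 31*n + 22)/(8*(n**3 + 10*n**2 + 31*n + 30))) − (11/120), i.e. n*(n**2 + 10*n + 31)/(30*(n**3 + 10*n**2 + 31*n + 30)).

S(n) = n*(n**2 + 10*n + 31)/(30*(n**3 + 10*n**2 + 31*n + 30))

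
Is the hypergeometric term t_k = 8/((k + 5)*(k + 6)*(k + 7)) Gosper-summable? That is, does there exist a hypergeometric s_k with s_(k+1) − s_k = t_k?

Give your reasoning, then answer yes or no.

Yes. s_k = 2*k*(k + 11)/(15*(k + 5)*(k + 6)).

Step 1: r(k) = (k + 5)/(k + 8).
A = k + 5, B = k + 8, C = 1.
Set up (k + 5)·f(k+1) − (k + 7)·f(k) − (1) = 0.
Degrees (1,1,0) ⇒ d ≤ 2.
Coefficient equations give f(k) = k*(k + 11)/60.
Certificate R = B(k−1)f/C = k*(k + 7)*(k + 11)/60 gives s_k = 2*k*(k + 11)/(15*(k + 5)*(k + 6)).
Δs = 8/(k**3 + 18*k**2 + 107*k + 210), as required.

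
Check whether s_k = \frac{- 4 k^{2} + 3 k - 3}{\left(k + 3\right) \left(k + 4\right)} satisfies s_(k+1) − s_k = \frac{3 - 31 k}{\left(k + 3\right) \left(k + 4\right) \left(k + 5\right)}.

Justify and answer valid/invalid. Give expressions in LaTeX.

valid (s_(k+1) − s_k reduces to t_k)

s_(k+1) = (3*k - 4*(k + 1)**2)/((k + 4)*(k + 5))
s_(k+1) − s_k = (3 - 31*k)/(k**3 + 12*k**2 + 47*k + 60)
(s_(k+1) − s_k) − t_k = 0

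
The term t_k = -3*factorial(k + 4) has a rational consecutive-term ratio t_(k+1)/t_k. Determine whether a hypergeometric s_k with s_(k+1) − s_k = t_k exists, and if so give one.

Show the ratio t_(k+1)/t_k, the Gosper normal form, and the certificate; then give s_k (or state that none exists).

Compute t_(k+1)/t_k: get k + 5.
Normal form (A,B,C) = (k + 5, 1, 1).
Need (k + 5)·f(k+1) − (1)·f(k) = 1.
Bound: deg f ≤ -1.
Negative degree bound (-1): no f exists, t_k not Gosper-summable.

none (Gosper's algorithm certifies no s_k)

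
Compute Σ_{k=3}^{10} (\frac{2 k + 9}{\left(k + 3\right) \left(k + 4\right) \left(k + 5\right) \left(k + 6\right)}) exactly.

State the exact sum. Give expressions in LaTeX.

Σ = 11/672

Ratio r(k) = (k + 3)*(2*k + 11)/((k + 7)*(2*k + 9)).
A = k + 3, B = k + 7, C = k + 9/2.
Solve (k + 3)·f(k+1) − (k + 6)·f(k) = k + 9/2.
d = 3 from the (1,1,1) case.
A polynomial solution: f(k) = k*(k + 4)*(k + 8)/30.
Certificate R = B(k−1)f/C = k*(k + 4)*(k + 6)*(k + 8)/(15*(2*k + 9)) gives s_k = k*(k + 8)/(15*(k**2 + 8*k + 15)).
Δs = (2*k + 9)/(k**4 + 18*k**3 + 119*k**2 + 342*k + 360), as required.
Σ_(k=3)^(10) t_k = s_(11) − s_(3) = 209/3360 − (11/240) = 11/672.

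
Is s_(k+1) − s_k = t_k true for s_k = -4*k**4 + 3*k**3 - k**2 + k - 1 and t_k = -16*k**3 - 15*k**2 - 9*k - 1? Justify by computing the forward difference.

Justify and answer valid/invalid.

Valid: the claim telescopes to t_k.

s_(k+1) = k - 4*(k + 1)**4 + 3*(k + 1)**3 - (k + 1)**2
s_(k+1) − s_k = -16*k**3 - 15*k**2 - 9*k - 1
(s_(k+1) − s_k) − t_k = 0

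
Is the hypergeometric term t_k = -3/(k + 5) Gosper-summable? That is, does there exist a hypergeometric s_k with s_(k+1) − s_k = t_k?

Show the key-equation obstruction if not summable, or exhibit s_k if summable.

No — t_k has no hypergeometric antidifference.

Compute t_(k+1)/t_k: get (k + 5)/(k + 6).
Gosper form: A/B · C(k+1)/C(k) with A=k + 5, B=k + 6, C=1.
Set up (k + 5)·f(k+1) − (k + 5)·f(k) − (1) = 0.
deg f ≤ 0 (via 1,1,0).
f = c0 ⇒ A·f(k+1) − B(k−1)·f(k) − C = -1. The system {-1 = 0} is inconsistent; no antidifference.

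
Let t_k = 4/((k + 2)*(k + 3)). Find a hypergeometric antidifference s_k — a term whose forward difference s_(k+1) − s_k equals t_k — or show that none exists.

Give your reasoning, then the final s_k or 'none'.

Step 1: r(k) = (k + 2)/(k + 4).
Normal form (A,B,C) = (k + 2, k + 4, 1).
Need (k + 2)·f(k+1) − (k + 3)·f(k) = 1.
From deg A=1, deg B=1, deg C=0: d=1.
Solving with deg f ≤ 1: f(k) = k/2.
R(k) = B(k−1)·f(k)/C(k) = k*(k + 3)/2; s_k = R·t_k = 2*k/(k + 2).
s_(k+1) − s_k = 4/(k**2 + 5*k + 6) = t_k.

s_k = 2*k/(k + 2)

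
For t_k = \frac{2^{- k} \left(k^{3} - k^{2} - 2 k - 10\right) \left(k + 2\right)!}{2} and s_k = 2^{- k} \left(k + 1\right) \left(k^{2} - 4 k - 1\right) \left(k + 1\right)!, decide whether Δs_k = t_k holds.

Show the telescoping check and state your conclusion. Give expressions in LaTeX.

s_(k+1) = (k + 2)*(k**2 - 2*k - 4)*factorial(k + 2)/(2*2**k)
s_(k+1) − s_k = (k**4 - 2*k**2 - 14*k - 14)*factorial(k + 1)/(2*2**k)
(s_(k+1) − s_k) − t_k = (-k**3 + 2*k**2 + 6)*factorial(k + 1)/(2*2**k)

Invalid: residual \frac{2^{- k} \left(- k^{3} + 2 k^{2} + 6\right) \left(k + 1\right)!}{2} ≠ 0.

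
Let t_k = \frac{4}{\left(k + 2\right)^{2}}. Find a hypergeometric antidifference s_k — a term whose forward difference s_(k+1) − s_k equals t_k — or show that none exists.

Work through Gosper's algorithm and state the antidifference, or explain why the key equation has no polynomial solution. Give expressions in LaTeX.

not Gosper-summable; s_k does not exist

Ratio r(k) = (k + 2)**2/(k + 3)**2.
A = k**2 + 4*k + 4, B = k**2 + 6*k + 9, C = 1.
Solve (k**2 + 4*k + 4)·f(k+1) − (k**2 + 4*k + 4)·f(k) = 1.
deg f ≤ 0 (via 2,2,0).
Put f(k) = c0: A·f(k+1) − B(k−1)·f(k) − C = -1; need -1 = 0 — inconsistent ⇒ no f, not summable.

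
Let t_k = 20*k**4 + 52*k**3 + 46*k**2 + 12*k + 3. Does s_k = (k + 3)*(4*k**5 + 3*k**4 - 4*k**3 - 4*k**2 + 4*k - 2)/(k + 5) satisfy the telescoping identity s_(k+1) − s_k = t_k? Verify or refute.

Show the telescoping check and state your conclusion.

Invalid: residual 2*(-16*k**5 - 149*k**4 - 310*k**3 - 246*k**2 - 59*k - 17)/(k**2 + 11*k + 30) ≠ 0.

s_(k+1) = (4*k**6 + 39*k**5 + 140*k**4 + 234*k**3 + 184*k**2 + 65*k + 4)/(k + 6)
s_(k+1) − s_k = (20*k**6 + 240*k**5 + 920*k**4 + 1458*k**3 + 1023*k**2 + 275*k + 56)/(k**2 + 11*k + 30)
(s_(k+1) − s_k) − t_k = 2*(-16*k**5 - 149*k**4 - 310*k**3 - 246*k**2 - 59*k - 17)/(k**2 + 11*k + 30)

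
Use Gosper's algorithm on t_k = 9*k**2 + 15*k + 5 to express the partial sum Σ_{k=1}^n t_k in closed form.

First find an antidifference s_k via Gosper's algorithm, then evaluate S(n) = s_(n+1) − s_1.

r(k) = (9*k**2 + 33*k + 29)/(9*k**2 + 15*k + 5) after simplifying.
Take A(k)=1, B(k)=1, C(k)=k**2 + 5*k/3 + 5/9.
Key eq: (1)·f(k+1) = (1)·f(k) + (k**2 + 5*k/3 + 5/9).
deg f ≤ 3 (via 0,0,2).
Match coefficients ⇒ f(k) = k*(3*k**2 + 3*k - 1)/9.
Get s_k = R·t_k = k*(3*k**2 + 3*k - 1) with R(k) = B(k−1)f(k)/C(k) = k*(3*k**2 + 3*k - 1)/(9*k**2 + 15*k + 5).
Verify: 9*k**2 + 15*k + 5 matches t_k.
s_(n+1) = 3*n**3 + 12*n**2 + 14*n + 5 and s_(1) = 5, so S(n) = n*(3*n**2 + 12*n + 14).

S(n) = n*(3*n**2 + 12*n + 14)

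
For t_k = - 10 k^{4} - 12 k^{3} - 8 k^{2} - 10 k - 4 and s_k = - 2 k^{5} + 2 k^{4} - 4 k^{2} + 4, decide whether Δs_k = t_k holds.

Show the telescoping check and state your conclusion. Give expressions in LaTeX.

s_(k+1) = -2*(k + 1)**5 + 2*(k + 1)**4 - 4*(k + 1)**2 + 4
s_(k+1) − s_k = -10*k**4 - 12*k**3 - 8*k**2 - 10*k - 4
(s_(k+1) − s_k) − t_k = 0

Valid: the claim telescopes to t_k.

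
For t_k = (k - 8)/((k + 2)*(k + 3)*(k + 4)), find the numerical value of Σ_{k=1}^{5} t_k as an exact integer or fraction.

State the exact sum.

r(k) = (k - 7)*(k + 2)/((k - 8)*(k + 5)) after simplifying.
Normal form (A,B,C) = (k + 2, k + 5, k - 8).
Key eq: (k + 2)·f(k+1) = (k + 4)·f(k) + (k - 8).
deg f ≤ 2 (via 1,1,1).
Solve for f: f(k) = -k*(k + 7)/2 (degree 2 ≤ 2).
Certificate R = B(k−1)f/C = -k*(k + 4)*(k + 7)/(2*(k - 8)) gives s_k = k*(-k - 7)/(2*(k + 2)*(k + 3)).
Check: Δs_k = (k - 8)/(k**3 + 9*k**2 + 26*k + 24). ✓
Telescoping: Σ = s_(6) − s_(1) = -13/24 − (-1/3) = -5/24.

Σ = -5/24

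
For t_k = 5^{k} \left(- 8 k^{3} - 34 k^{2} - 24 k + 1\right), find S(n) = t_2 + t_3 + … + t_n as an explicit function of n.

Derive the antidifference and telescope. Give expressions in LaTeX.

r(k) = 5*(8*k**3 + 58*k**2 + 116*k + 65)/(8*k**3 + 34*k**2 + 24*k - 1) after simplifying.
Factor: A=5; B=1; C=k**3 + 17*k**2/4 + 3*k - 1/8.
Key eq: (5)·f(k+1) = (1)·f(k) + (k**3 + 17*k**2/4 + 3*k - 1/8).
Degrees (0,0,3) ⇒ d ≤ 3.
Solve for f: f(k) = (k - 1)*(2*k**2 + 3*k - 1)/8 (degree 3 ≤ 3).
Get s_k = R·t_k = 5**k*(-2*k**3 - k**2 + 4*k - 1) with R(k) = B(k−1)f(k)/C(k) = (k - 1)*(2*k**2 + 3*k - 1)/(8*k**3 + 34*k**2 + 24*k - 1).
Check: Δs_k = 5**k*(-8*k**3 - 34*k**2 - 24*k + 1). ✓
s_(n+1) = 5**(n + 1)*n*(-2*n**2 - 7*n - 4) and s_(2) = -325, so S(n) = -10*5**n*n**3 - 35*5**n*n**2 - 20*5**n*n + 325.

S(n) = - 10 \cdot 5^{n} n^{3} - 35 \cdot 5^{n} n^{2} - 20 \cdot 5^{n} n + 325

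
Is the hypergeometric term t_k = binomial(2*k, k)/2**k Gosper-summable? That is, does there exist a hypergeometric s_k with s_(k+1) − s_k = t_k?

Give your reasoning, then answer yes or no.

No. Not Gosper-summable.

t_(k+1)/t_k = (2*k + 1)/(k + 1).
Factor: A=2*k + 1; B=k + 1; C=1.
Key eq: (2*k + 1)·f(k+1) = (k)·f(k) + (1).
d = -1 from the (1,1,0) case.
Bound -1 < 0, so the key equation has no polynomial solution.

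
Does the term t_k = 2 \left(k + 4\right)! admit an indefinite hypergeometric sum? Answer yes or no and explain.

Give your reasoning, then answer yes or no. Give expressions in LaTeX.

Ratio r(k) = k + 5.
So A=k + 5 and B=1, with C=1.
Key eq: (k + 5)·f(k+1) = (1)·f(k) + (1).
From deg A=1, deg B=0, deg C=0: d=-1.
d = -1 < 0 ⇒ no nonzero polynomial f; not summable.

No — key equation has no polynomial f.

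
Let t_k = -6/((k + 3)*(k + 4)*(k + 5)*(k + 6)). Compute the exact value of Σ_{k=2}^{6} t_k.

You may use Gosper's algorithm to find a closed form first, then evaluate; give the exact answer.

Compute t_(k+1)/t_k: get (k + 3)/(k + 7).
Factor: A=k + 3; B=k + 7; C=1.
Key eq: (k + 3)·f(k+1) = (k + 6)·f(k) + (1).
d = 3 from the (1,1,0) case.
A polynomial solution: f(k) = k*(k**2 + 12*k + 47)/180.
Certificate R = B(k−1)f/C = k*(k + 6)*(k**2 + 12*k + 47)/180 gives s_k = k*(-k**2 - 12*k - 47)/(30*(k + 3)*(k + 4)*(k + 5)).
Verify: -6/(k**4 + 18*k**3 + 119*k**2 + 342*k + 360) matches t_k.
Evaluate s at k=7 and k=2: -7/220 and -1/42; difference -37/4620.

Σ = -37/4620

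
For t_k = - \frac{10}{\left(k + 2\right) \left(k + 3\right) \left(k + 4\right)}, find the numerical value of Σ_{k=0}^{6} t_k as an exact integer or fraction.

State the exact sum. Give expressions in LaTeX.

Σ = -7/9

Compute t_(k+1)/t_k: get (k + 2)/(k + 5).
Take A(k)=k + 2, B(k)=k + 5, C(k)=1.
Need (k + 2)·f(k+1) − (k + 4)·f(k) = 1.
d = 2 from the (1,1,0) case.
Match coefficients ⇒ f(k) = k*(k + 5)/12.
So s_k = (B(k−1)f/C)·t_k = (k*(k + 4)*(k + 5)/12)·t_k = 5*k*(-k - 5)/(6*(k + 2)*(k + 3)).
Verify: -10/(k**3 + 9*k**2 + 26*k + 24) matches t_k.
Evaluate s at k=7 and k=0: -7/9 and 0; difference -7/9.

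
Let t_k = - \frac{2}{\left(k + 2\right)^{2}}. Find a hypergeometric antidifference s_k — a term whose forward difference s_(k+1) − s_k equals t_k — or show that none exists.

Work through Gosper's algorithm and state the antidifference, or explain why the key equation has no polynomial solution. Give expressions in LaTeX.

none — t_k is not Gosper-summable

Ratio r(k) = (k + 2)**2/(k + 3)**2.
So A=k**2 + 4*k + 4 and B=k**2 + 6*k + 9, with C=1.
Set up (k**2 + 4*k + 4)·f(k+1) − (k**2 + 4*k + 4)·f(k) − (1) = 0.
Bound: deg f ≤ 0.
Write f(k) = c0. Then LHS − RHS = -1, requiring -1 = 0: contradictory. No certificate.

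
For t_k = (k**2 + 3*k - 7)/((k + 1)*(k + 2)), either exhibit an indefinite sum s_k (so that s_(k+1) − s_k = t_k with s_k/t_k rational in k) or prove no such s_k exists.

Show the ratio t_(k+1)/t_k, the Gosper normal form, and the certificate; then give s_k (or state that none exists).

s_k = k*(k - 8)/(k + 1)

The ratio is (k + 1)*(3*k + (k + 1)**2 - 4)/((k + 3)*(k**2 + 3*k - 7)).
Normal form (A,B,C) = (k + 1, k + 3, k**2 + 3*k - 7).
f must satisfy (k + 1)·f(k+1) − (k + 2)·f(k) = k**2 + 3*k - 7.
d = 2 from the (1,1,2) case.
Solving with deg f ≤ 2: f(k) = k*(k - 8).
So s_k = (B(k−1)f/C)·t_k = (k*(k - 8)*(k + 2)/(k**2 + 3*k - 7))·t_k = k*(k - 8)/(k + 1).
Verify: (k**2 + 3*k - 7)/(k**2 + 3*k + 2) matches t_k.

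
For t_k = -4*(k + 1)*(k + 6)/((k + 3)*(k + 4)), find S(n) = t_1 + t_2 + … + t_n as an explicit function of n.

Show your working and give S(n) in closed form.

S(n) = 2*n*(-2*n - 5)/(n + 4)

t_(k+1)/t_k = (k + 2)*(k + 3)*(k + 7)/((k + 1)*(k + 5)*(k + 6)).
Take A(k)=k + 3, B(k)=k + 5, C(k)=k**2 + 7*k + 6.
Set up (k + 3)·f(k+1) − (k + 4)·f(k) − (k**2 + 7*k + 6) = 0.
d = 2 from the (1,1,2) case.
Solving with deg f ≤ 2: f(k) = k*(k + 1).
Get s_k = R·t_k = 4*k*(-k - 1)/(k + 3) with R(k) = B(k−1)f(k)/C(k) = k*(k + 4)/(k + 6).
Check: Δs_k = 4*(-k**2 - 7*k - 6)/(k**2 + 7*k + 12). ✓
Telescope: S(n) = s_(n+1) − s_(1) = 4*(-n**2 - 3*n - 2)/(n + 4) − (-2) = 2*n*(-2*n - 5)/(n + 4).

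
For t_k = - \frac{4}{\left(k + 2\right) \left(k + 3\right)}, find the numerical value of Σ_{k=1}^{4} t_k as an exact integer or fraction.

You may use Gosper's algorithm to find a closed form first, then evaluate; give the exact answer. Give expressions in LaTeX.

r(k) = (k + 2)/(k + 4) after simplifying.
So A=k + 2 and B=k + 4, with C=1.
Key eq: (k + 2)·f(k+1) = (k + 3)·f(k) + (1).
deg f ≤ 1 (via 1,1,0).
Solve for f: f(k) = k/2 (degree 1 ≤ 1).
Get s_k = R·t_k = -2*k/(k + 2) with R(k) = B(k−1)f(k)/C(k) = k*(k + 3)/2.
Δs = -4/(k**2 + 5*k + 6), as required.
Evaluate s at k=5 and k=1: -10/7 and -2/3; difference -16/21.

Σ = -16/21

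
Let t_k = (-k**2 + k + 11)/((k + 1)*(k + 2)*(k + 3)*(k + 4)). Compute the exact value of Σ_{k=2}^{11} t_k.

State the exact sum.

t_(k+1)/t_k = (k + 1)*(k - (k + 1)**2 + 12)/((k + 5)*(-k**2 + k + 11)).
Take A(k)=k + 1, B(k)=k + 5, C(k)=k**2 - k - 11.
Need (k + 1)·f(k+1) − (k + 4)·f(k) = k**2 - k - 11.
Degrees (1,1,2) ⇒ d ≤ 3.
Solve for f: f(k) = -k*(k**2 + 8*k + 13)/2 (degree 3 ≤ 3).
Get s_k = R·t_k = k*(k**2 + 8*k + 13)/(2*(k + 1)*(k + 2)*(k + 3)) with R(k) = B(k−1)f(k)/C(k) = -k*(k + 4)*(k**2 + 8*k + 13)/(2*(k**2 - k - 11)).
Verify: (-k**2 + k + 11)/(k**4 + 10*k**3 + 35*k**2 + 50*k + 24) matches t_k.
Telescoping: Σ = s_(12) − s_(2) = 253/455 − (11/20) = 11/1820.

Σ = 11/1820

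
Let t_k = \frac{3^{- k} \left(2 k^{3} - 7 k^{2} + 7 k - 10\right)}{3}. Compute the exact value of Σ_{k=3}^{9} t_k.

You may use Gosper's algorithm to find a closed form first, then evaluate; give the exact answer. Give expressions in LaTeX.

Σ = 29792/59049

Compute t_(k+1)/t_k: get (2*k**3 - k**2 - k - 8)/(3*(2*k**3 - 7*k**2 + 7*k - 10)).
So A=1/3 and B=1, with C=k**3 - 7*k**2/2 + 7*k/2 - 5.
Solve (1/3)·f(k+1) − (1)·f(k) = k**3 - 7*k**2/2 + 7*k/2 - 5.
Bound: deg f ≤ 3.
Solving with deg f ≤ 3: f(k) = -3*(k**3 - 2*k**2 + 3*k - 4)/2.
Get s_k = R·t_k = (-k**3 + 2*k**2 - 3*k + 4)/3**k with R(k) = B(k−1)f(k)/C(k) = -3*(k**3 - 2*k**2 + 3*k - 4)/(2*k**3 - 7*k**2 + 7*k - 10).
s_(k+1) − s_k = (2*k**3 - 7*k**2 + 7*k - 10)/(3*3**k) = t_k.
Σ_(k=3)^(9) t_k = s_(10) − s_(3) = -826/59049 − (-14/27) = 29792/59049.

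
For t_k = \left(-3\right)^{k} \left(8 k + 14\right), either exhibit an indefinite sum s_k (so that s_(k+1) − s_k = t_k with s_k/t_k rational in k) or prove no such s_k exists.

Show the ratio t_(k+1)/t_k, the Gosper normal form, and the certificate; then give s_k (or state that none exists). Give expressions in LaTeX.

s_k = - 2 \left(-3\right)^{k} \left(k + 1\right)

The ratio is 3*(-4*k - 11)/(4*k + 7).
Normal form (A,B,C) = (-3, 1, k + 7/4).
Set up (-3)·f(k+1) − (1)·f(k) − (k + 7/4) = 0.
From deg A=0, deg B=0, deg C=1: d=1.
Coefficient equations give f(k) = -(k + 1)/4.
Then R = B(k−1)f/C = -(k + 1)/(4*k + 7), so s_k = R(k)·t_k = -2*(-3)**k*(k + 1).
Verify: (-3)**k*(8*k + 14) matches t_k.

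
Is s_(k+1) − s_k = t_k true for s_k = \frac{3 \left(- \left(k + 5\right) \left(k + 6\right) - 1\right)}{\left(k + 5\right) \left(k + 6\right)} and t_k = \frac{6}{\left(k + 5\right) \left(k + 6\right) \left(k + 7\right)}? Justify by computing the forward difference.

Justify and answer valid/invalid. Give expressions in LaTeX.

valid (s_(k+1) − s_k reduces to t_k)

s_(k+1) = 3*(-(k + 6)*(k + 7) - 1)/((k + 6)*(k + 7))
s_(k+1) − s_k = 6/(k**3 + 18*k**2 + 107*k + 210)
(s_(k+1) − s_k) − t_k = 0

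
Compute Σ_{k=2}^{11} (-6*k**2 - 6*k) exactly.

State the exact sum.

Σ = -3420

Compute t_(k+1)/t_k: get (k + 2)/k.
Factor: A=1; B=1; C=k**2 + k.
Set up (1)·f(k+1) − (1)·f(k) − (k**2 + k) = 0.
Degrees (0,0,2) ⇒ d ≤ 3.
Solve for f: f(k) = k*(k - 1)*(k + 1)/3 (degree 3 ≤ 3).
Certificate R = B(k−1)f/C = (k - 1)/3 gives s_k = 2*k*(1 - k**2).
Check: Δs_k = 6*k*(-k - 1). ✓
Evaluate s at k=12 and k=2: -3432 and -12; difference -3420.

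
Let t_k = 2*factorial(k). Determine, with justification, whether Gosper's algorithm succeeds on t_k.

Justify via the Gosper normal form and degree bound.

No — negative degree bound, so no certificate f.

r(k) = k + 1 after simplifying.
Factor: A=k + 1; B=1; C=1.
Key eq: (k + 1)·f(k+1) = (1)·f(k) + (1).
deg f ≤ -1 (via 1,0,0).
Bound -1 < 0, so the key equation has no polynomial solution.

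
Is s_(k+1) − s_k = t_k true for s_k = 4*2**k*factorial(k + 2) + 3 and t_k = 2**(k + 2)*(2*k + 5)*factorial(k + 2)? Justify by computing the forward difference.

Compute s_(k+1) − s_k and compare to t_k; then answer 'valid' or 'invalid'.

valid; difference matches t_k

s_(k+1) = 4*2**(k + 1)*factorial(k + 3) + 3
s_(k+1) − s_k = 2**(k + 2)*(2*k + 5)*factorial(k + 2)
(s_(k+1) − s_k) − t_k = 0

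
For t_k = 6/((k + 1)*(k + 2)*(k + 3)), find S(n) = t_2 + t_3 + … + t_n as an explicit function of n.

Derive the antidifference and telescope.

S(n) = (n**2 + 5*n - 6)/(4*(n**2 + 5*n + 6))

r(k) = (k + 1)/(k + 4) after simplifying.
Gosper form: A/B · C(k+1)/C(k) with A=k + 1, B=k + 4, C=1.
f must satisfy (k + 1)·f(k+1) − (k + 3)·f(k) = 1.
From deg A=1, deg B=1, deg C=0: d=2.
Solve for f: f(k) = k*(k + 3)/4 (degree 2 ≤ 2).
So s_k = (B(k−1)f/C)·t_k = (k*(k + 3)**2/4)·t_k = 3*k*(k + 3)/(2*(k + 1)*(k + 2)).
Verify: 6/(k**3 + 6*k**2 + 11*k + 6) matches t_k.
s_(n+1) = 3*(n**2 + 5*n + 4)/(2*(n**2 + 5*n + 6)) and s_(2) = 5/4, so S(n) = (n**2 + 5*n - 6)/(4*(n**2 + 5*n + 6)).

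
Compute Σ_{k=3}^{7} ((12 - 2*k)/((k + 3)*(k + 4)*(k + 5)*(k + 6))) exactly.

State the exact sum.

Σ = 5/1716

The ratio is (k - 5)*(k + 3)/((k - 6)*(k + 7)).
Gosper form: A/B · C(k+1)/C(k) with A=k + 3, B=k + 7, C=k - 6.
Key eq: (k + 3)·f(k+1) = (k + 6)·f(k) + (k - 6).
From deg A=1, deg B=1, deg C=1: d=3.
Coefficient equations give f(k) = -k*(k**2 + 12*k + 67)/40.
Then R = B(k−1)f/C = -k*(k + 6)*(k**2 + 12*k + 67)/(40*(k - 6)), so s_k = R(k)·t_k = k*(k**2 + 12*k + 67)/(20*(k + 3)*(k + 4)*(k + 5)).
Check: Δs_k = 2*(6 - k)/(k**4 + 18*k**3 + 119*k**2 + 342*k + 360). ✓
Σ_(k=3)^(7) t_k = s_(8) − s_(3) = 227/4290 − (1/20) = 5/1716.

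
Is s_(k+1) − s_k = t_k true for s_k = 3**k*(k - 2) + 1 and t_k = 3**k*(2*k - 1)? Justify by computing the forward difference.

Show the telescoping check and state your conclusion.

s_(k+1) = 3**(k + 1)*(k - 1) + 1
s_(k+1) − s_k = 3**k*(2*k - 1)
(s_(k+1) − s_k) − t_k = 0

Valid: the claim telescopes to t_k.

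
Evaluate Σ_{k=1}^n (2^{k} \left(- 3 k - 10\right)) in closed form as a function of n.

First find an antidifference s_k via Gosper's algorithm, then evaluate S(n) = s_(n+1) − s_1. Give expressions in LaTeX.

r(k) = 2*(3*k + 13)/(3*k + 10) after simplifying.
Take A(k)=2, B(k)=1, C(k)=k + 10/3.
Need (2)·f(k+1) − (1)·f(k) = k + 10/3.
deg f ≤ 1 (via 0,0,1).
Match coefficients ⇒ f(k) = (3*k + 4)/3.
So s_k = (B(k−1)f/C)·t_k = ((3*k + 4)/(3*k + 10))·t_k = 2**k*(-3*k - 4).
Check: Δs_k = 2**k*(-3*k - 10). ✓
Σ_(k=1)^n t_k = s_(n+1) − s_(1) = (2**(n + 1)*(-3*n - 7)) − (-14), i.e. -6*2**n*n - 14*2**n + 14.

S(n) = - 6 \cdot 2^{n} n - 14 \cdot 2^{n} + 14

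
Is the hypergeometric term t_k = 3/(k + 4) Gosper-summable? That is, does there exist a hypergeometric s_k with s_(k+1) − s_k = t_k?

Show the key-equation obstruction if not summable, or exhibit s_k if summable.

No — the linear system for f has no solution.

t_(k+1)/t_k = (k + 4)/(k + 5).
Factor: A=k + 4; B=k + 5; C=1.
Set up (k + 4)·f(k+1) − (k + 4)·f(k) − (1) = 0.
d = 0 from the (1,1,0) case.
Put f(k) = c0: A·f(k+1) − B(k−1)·f(k) − C = -1; need -1 = 0 — inconsistent ⇒ no f, not summable.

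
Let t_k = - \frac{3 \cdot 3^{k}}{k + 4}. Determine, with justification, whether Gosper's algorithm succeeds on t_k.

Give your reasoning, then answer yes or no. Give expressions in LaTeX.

No — t_k has no hypergeometric antidifference.

Ratio r(k) = 3*(k + 4)/(k + 5).
Factor: A=3*k + 12; B=k + 5; C=1.
Key eq: (3*k + 12)·f(k+1) = (k + 4)·f(k) + (1).
Degrees (1,1,0) ⇒ d ≤ -1.
d = -1 < 0 ⇒ no nonzero polynomial f; not summable.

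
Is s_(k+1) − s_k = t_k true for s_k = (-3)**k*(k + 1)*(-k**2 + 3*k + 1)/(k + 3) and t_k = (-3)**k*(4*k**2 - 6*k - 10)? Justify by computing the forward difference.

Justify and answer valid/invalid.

s_(k+1) = (-3)**(k + 1)*(-k**3 - k**2 + 5*k + 6)/(k + 4)
s_(k+1) − s_k = (-3)**k*(4*k**4 + 14*k**3 - 18*k**2 - 80*k - 58)/(k**2 + 7*k + 12)
(s_(k+1) − s_k) − t_k = (-3)**k*(-8*k**3 - 14*k**2 + 62*k + 62)/(k**2 + 7*k + 12)

Invalid: residual (-3)**k*(-8*k**3 - 14*k**2 + 62*k + 62)/(k**2 + 7*k + 12) ≠ 0.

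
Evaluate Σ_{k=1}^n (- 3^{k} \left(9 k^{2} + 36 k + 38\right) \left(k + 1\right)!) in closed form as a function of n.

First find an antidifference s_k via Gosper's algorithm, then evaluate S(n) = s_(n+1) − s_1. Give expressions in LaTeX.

S(n) = - 9 \cdot 3^{n} n \left(n + 2\right)! - 21 \cdot 3^{n} \left(n + 2\right)! + 42

r(k) = 3*(9*k**3 + 72*k**2 + 191*k + 166)/(9*k**2 + 36*k + 38) after simplifying.
Factor: A=3*k + 6; B=1; C=k**2 + 4*k + 38/9.
Set up (3*k + 6)·f(k+1) − (1)·f(k) − (k**2 + 4*k + 38/9) = 0.
Bound: deg f ≤ 1.
Coefficient equations give f(k) = (3*k + 4)/9.
Certificate R = B(k−1)f/C = (3*k + 4)/(9*k**2 + 36*k + 38) gives s_k = -3**k*(3*k + 4)*factorial(k + 1).
Verify: -3**k*(9*k**2 + 36*k + 38)*factorial(k + 1) matches t_k.
s_(n+1) = -3**(n + 1)*(3*n + 7)*factorial(n + 2) and s_(1) = -42, so S(n) = -9*3**n*n*factorial(n + 2) - 21*3**n*factorial(n + 2) + 42.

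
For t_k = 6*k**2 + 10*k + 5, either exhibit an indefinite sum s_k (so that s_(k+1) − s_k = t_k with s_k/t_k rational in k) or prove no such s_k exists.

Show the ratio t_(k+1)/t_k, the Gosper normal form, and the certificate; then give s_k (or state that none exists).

Step 1: r(k) = (6*k**2 + 22*k + 21)/(6*k**2 + 10*k + 5).
Normal form (A,B,C) = (1, 1, k**2 + 5*k/3 + 5/6).
Solve (1)·f(k+1) − (1)·f(k) = k**2 + 5*k/3 + 5/6.
deg f ≤ 3 (via 0,0,2).
A polynomial solution: f(k) = k*(2*k**2 + 2*k + 1)/6.
R(k) = B(k−1)·f(k)/C(k) = k*(2*k**2 + 2*k + 1)/(6*k**2 + 10*k + 5); s_k = R·t_k = k*(2*k**2 + 2*k + 1).
Verify: 6*k**2 + 10*k + 5 matches t_k.

s_k = k*(2*k**2 + 2*k + 1)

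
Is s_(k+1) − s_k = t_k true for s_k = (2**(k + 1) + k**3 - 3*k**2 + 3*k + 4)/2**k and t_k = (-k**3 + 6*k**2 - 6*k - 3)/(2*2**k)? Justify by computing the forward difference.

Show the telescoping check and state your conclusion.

s_(k+1) = (4*2**k + k**3 + 5)/(2*2**k)
s_(k+1) − s_k = (-k**3 + 6*k**2 - 6*k - 3)/(2*2**k)
(s_(k+1) − s_k) − t_k = 0

valid; difference matches t_k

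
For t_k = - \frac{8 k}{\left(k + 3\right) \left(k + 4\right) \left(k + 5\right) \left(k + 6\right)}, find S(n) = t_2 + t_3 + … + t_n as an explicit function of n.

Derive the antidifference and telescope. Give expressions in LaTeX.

The ratio is (k + 1)*(k + 3)/(k*(k + 7)).
Normal form (A,B,C) = (k + 3, k + 7, k).
Set up (k + 3)·f(k+1) − (k + 6)·f(k) − (k) = 0.
Bound: deg f ≤ 3.
Match coefficients ⇒ f(k) = k*(k - 1)*(k + 13)/120.
Certificate R = B(k−1)f/C = (k - 1)*(k + 6)*(k + 13)/120 gives s_k = k*(-k**2 - 12*k + 13)/(15*(k + 3)*(k + 4)*(k + 5)).
Δs = -8*k/(k**4 + 18*k**3 + 119*k**2 + 342*k + 360), as required.
Σ_(k=2)^n t_k = s_(n+1) − s_(2) = (n*(-n**2 - 15*n - 14)/(15*(n**3 + 15*n**2 + 74*n + 120))) − (-1/105), i.e. 2*(-n**3 - 15*n**2 - 4*n + 20)/(35*(n**3 + 15*n**2 + 74*n + 120)).

S(n) = \frac{2 \left(- n^{3} - 15 n^{2} - 4 n + 20\right)}{35 \left(n^{3} + 15 n^{2} + 74 n + 120\right)}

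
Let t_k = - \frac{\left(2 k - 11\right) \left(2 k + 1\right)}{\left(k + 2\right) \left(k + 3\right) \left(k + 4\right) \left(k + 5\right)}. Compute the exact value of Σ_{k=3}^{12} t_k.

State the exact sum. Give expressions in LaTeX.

Σ = -1/816

Step 1: r(k) = (k + 2)*(2*k - 9)*(2*k + 3)/((k + 6)*(2*k - 11)*(2*k + 1)).
Take A(k)=k + 2, B(k)=k + 6, C(k)=k**2 - 5*k - 11/4.
f must satisfy (k + 2)·f(k+1) − (k + 5)·f(k) = k**2 - 5*k - 11/4.
Bound: deg f ≤ 3.
Coefficient equations give f(k) = -k*(k**2 + 105*k + 26)/96.
R(k) = B(k−1)·f(k)/C(k) = -k*(k + 5)*(k**2 + 105*k + 26)/(24*(2*k - 11)*(2*k + 1)); s_k = R·t_k = k*(k**2 + 105*k + 26)/(24*(k**3 + 9*k**2 + 26*k + 24)).
s_(k+1) − s_k = (-4*k**2 + 20*k + 11)/(k**4 + 14*k**3 + 71*k**2 + 154*k + 120) = t_k.
Telescoping: Σ = s_(13) − s_(3) = 169/816 − (5/24) = -1/816.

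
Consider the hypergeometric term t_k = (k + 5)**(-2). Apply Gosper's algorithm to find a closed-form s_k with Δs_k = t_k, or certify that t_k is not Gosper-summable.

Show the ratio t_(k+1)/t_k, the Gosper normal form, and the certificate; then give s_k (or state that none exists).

not Gosper-summable; s_k does not exist

Step 1: r(k) = (k + 5)**2/(k + 6)**2.
So A=k**2 + 10*k + 25 and B=k**2 + 12*k + 36, with C=1.
Need (k**2 + 10*k + 25)·f(k+1) − (k**2 + 10*k + 25)·f(k) = 1.
deg f ≤ 0 (via 2,2,0).
Generic f = c0 gives residual -1; -1 = 0 cannot hold, so t_k is not Gosper-summable.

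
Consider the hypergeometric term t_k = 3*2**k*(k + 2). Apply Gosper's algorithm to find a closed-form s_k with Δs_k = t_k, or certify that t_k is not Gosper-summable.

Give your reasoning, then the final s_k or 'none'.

Step 1: r(k) = 2*(k + 3)/(k + 2).
Factor: A=2; B=1; C=k + 2.
Solve (2)·f(k+1) − (1)·f(k) = k + 2.
deg f ≤ 1 (via 0,0,1).
Match coefficients ⇒ f(k) = k.
Then R = B(k−1)f/C = k/(k + 2), so s_k = R(k)·t_k = 3*2**k*k.
Δs = 3*2**k*(k + 2), as required.

s_k = 3*2**k*k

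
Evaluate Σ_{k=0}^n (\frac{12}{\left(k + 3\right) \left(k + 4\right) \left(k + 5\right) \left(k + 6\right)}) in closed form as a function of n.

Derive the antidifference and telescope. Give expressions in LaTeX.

Compute t_(k+1)/t_k: get (k + 3)/(k + 7).
Normal form (A,B,C) = (k + 3, k + 7, 1).
Set up (k + 3)·f(k+1) − (k + 6)·f(k) − (1) = 0.
deg f ≤ 3 (via 1,1,0).
Solve for f: f(k) = k*(k**2 + 12*k + 47)/180 (degree 3 ≤ 3).
Certificate R = B(k−1)f/C = k*(k + 6)*(k**2 + 12*k + 47)/180 gives s_k = k*(k**2 + 12*k + 47)/(15*(k + 3)*(k + 4)*(k + 5)).
Δs = 12/(k**4 + 18*k**3 + 119*k**2 + 342*k + 360), as required.
Telescope: S(n) = s_(n+1) − s_(0) = (n**3 + 15*n**2 + 74*n + 60)/(15*(n**3 + 15*n**2 + 74*n + 120)) − (0) = (n**3 + 15*n**2 + 74*n + 60)/(15*(n**3 + 15*n**2 + 74*n + 120)).

S(n) = \frac{n^{3} + 15 n^{2} + 74 n + 60}{15 \left(n^{3} + 15 n^{2} + 74 n + 120\right)}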